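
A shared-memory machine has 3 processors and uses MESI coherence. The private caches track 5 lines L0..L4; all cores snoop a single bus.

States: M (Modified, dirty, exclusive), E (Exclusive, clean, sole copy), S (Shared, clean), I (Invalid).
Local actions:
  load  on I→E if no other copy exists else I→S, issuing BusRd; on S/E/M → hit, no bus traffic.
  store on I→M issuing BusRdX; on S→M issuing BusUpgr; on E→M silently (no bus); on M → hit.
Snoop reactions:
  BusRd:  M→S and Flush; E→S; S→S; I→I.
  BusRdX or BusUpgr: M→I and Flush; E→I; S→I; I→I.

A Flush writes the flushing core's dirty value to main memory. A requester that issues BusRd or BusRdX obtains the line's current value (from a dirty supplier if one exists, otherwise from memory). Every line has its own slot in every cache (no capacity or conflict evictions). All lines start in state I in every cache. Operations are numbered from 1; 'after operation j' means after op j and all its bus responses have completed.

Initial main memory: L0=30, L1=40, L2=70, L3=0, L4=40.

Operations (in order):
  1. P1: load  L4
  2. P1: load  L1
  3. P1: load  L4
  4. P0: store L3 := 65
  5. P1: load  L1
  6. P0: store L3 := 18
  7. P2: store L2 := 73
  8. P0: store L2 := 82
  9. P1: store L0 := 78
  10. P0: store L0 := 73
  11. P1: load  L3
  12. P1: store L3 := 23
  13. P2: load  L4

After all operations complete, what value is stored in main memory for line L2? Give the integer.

memory[L2] = 73

[1] P1: load  L4 | P0:I, P1:E(40), P2:I | bus: BusRd
[2] P1: load  L1 | P0:I, P1:E(40), P2:I | bus: BusRd
[3] P1: load  L4 | P0:I, P1:E(40), P2:I | bus: none
[4] P0: store L3 := 65 | P0:M(65), P1:I, P2:I | bus: BusRdX
[5] P1: load  L1 | P0:I, P1:E(40), P2:I | bus: none
[6] P0: store L3 := 18 | P0:M(18), P1:I, P2:I | bus: none
[7] P2: store L2 := 73 | P0:I, P1:I, P2:M(73) | bus: BusRdX
[8] P0: store L2 := 82 | P0:M(82), P1:I, P2:I | bus: BusRdX,Flush
[9] P1: store L0 := 78 | P0:I, P1:M(78), P2:I | bus: BusRdX
[10] P0: store L0 := 73 | P0:M(73), P1:I, P2:I | bus: BusRdX,Flush
[11] P1: load  L3 | P0:S(18), P1:S(18), P2:I | bus: BusRd,Flush
[12] P1: store L3 := 23 | P0:I, P1:M(23), P2:I | bus: BusUpgr
[13] P2: load  L4 | P0:I, P1:S(40), P2:S(40) | bus: BusRd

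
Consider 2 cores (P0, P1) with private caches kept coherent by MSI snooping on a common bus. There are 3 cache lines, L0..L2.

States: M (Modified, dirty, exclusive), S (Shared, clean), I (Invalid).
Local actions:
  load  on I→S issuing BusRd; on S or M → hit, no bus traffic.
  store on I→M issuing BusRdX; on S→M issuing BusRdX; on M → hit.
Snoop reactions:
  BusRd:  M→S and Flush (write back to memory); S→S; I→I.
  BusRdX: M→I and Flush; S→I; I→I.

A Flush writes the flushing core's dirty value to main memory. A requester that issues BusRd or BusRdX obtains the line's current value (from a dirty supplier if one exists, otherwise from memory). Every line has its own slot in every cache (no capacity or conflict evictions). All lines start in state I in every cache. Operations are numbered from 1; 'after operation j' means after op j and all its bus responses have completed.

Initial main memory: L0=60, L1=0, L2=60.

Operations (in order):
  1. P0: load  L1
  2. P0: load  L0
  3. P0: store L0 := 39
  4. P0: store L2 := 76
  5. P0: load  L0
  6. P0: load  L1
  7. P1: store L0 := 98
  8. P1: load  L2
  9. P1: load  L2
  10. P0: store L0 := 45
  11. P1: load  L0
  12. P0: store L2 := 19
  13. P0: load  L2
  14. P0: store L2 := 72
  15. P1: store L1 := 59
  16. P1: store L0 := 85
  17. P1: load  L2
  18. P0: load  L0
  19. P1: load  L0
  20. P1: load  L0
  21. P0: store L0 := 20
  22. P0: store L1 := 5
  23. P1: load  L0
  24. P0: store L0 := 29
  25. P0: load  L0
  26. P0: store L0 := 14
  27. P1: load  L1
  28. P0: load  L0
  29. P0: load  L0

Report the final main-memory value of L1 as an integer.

memory[L1] = 5

1. P0: load  L1  bus=[BusRd]  L1: P0=S P1=I  mem[L1]=0
2. P0: load  L0  bus=[BusRd]  L0: P0=S P1=I  mem[L0]=60
3. P0: store L0 := 39  bus=[BusRdX]  L0: P0=M P1=I  mem[L0]=60
4. P0: store L2 := 76  bus=[BusRdX]  L2: P0=M P1=I  mem[L2]=60
5. P0: load  L0  bus=[-]  L0: P0=M P1=I  mem[L0]=60
6. P0: load  L1  bus=[-]  L1: P0=S P1=I  mem[L1]=0
7. P1: store L0 := 98  bus=[BusRdX,Flush]  L0: P0=I P1=M  mem[L0]=39
8. P1: load  L2  bus=[BusRd,Flush]  L2: P0=S P1=S  mem[L2]=76
9. P1: load  L2  bus=[-]  L2: P0=S P1=S  mem[L2]=76
10. P0: store L0 := 45  bus=[BusRdX,Flush]  L0: P0=M P1=I  mem[L0]=98
11. P1: load  L0  bus=[BusRd,Flush]  L0: P0=S P1=S  mem[L0]=45
12. P0: store L2 := 19  bus=[BusRdX]  L2: P0=M P1=I  mem[L2]=76
13. P0: load  L2  bus=[-]  L2: P0=M P1=I  mem[L2]=76
14. P0: store L2 := 72  bus=[-]  L2: P0=M P1=I  mem[L2]=76
15. P1: store L1 := 59  bus=[BusRdX]  L1: P0=I P1=M  mem[L1]=0
16. P1: store L0 := 85  bus=[BusRdX]  L0: P0=I P1=M  mem[L0]=45
17. P1: load  L2  bus=[BusRd,Flush]  L2: P0=S P1=S  mem[L2]=72
18. P0: load  L0  bus=[BusRd,Flush]  L0: P0=S P1=S  mem[L0]=85
19. P1: load  L0  bus=[-]  L0: P0=S P1=S  mem[L0]=85
20. P1: load  L0  bus=[-]  L0: P0=S P1=S  mem[L0]=85
21. P0: store L0 := 20  bus=[BusRdX]  L0: P0=M P1=I  mem[L0]=85
22. P0: store L1 := 5  bus=[BusRdX,Flush]  L1: P0=M P1=I  mem[L1]=59
23. P1: load  L0  bus=[BusRd,Flush]  L0: P0=S P1=S  mem[L0]=20
24. P0: store L0 := 29  bus=[BusRdX]  L0: P0=M P1=I  mem[L0]=20
25. P0: load  L0  bus=[-]  L0: P0=M P1=I  mem[L0]=20
26. P0: store L0 := 14  bus=[-]  L0: P0=M P1=I  mem[L0]=20
27. P1: load  L1  bus=[BusRd,Flush]  L1: P0=S P1=S  mem[L1]=5
28. P0: load  L0  bus=[-]  L0: P0=M P1=I  mem[L0]=20
29. P0: load  L0  bus=[-]  L0: P0=M P1=I  mem[L0]=20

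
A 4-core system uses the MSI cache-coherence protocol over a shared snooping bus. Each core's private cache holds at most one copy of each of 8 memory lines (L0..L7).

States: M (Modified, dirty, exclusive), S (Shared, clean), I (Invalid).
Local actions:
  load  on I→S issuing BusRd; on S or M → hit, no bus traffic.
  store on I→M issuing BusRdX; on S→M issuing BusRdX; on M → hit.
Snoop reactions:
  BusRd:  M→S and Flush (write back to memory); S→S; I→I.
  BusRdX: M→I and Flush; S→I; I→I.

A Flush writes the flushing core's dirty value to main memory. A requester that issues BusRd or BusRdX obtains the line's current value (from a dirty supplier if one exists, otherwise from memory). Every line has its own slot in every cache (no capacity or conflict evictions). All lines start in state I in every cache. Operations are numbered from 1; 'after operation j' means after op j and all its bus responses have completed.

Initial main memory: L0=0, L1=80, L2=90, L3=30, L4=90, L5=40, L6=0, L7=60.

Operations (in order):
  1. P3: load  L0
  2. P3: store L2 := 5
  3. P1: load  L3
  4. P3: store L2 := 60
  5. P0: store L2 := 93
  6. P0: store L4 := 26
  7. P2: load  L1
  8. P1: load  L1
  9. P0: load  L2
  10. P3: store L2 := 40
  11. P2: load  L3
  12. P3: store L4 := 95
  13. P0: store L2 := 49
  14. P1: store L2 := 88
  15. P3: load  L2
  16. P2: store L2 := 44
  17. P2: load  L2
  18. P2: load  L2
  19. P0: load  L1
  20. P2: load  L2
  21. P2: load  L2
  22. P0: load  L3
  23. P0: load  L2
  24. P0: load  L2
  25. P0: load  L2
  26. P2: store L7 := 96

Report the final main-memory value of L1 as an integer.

memory[L1] = 80

  op1 P3: load  L0 → I/I/I/S on L0; bus BusRd; mem=0
  op2 P3: store L2 := 5 → I/I/I/M on L2; bus BusRdX; mem=90
  op3 P1: load  L3 → I/S/I/I on L3; bus BusRd; mem=30
  op4 P3: store L2 := 60 → I/I/I/M on L2; bus (none); mem=90
  op5 P0: store L2 := 93 → M/I/I/I on L2; bus BusRdX Flush; mem=60
  op6 P0: store L4 := 26 → M/I/I/I on L4; bus BusRdX; mem=90
  op7 P2: load  L1 → I/I/S/I on L1; bus BusRd; mem=80
  op8 P1: load  L1 → I/S/S/I on L1; bus BusRd; mem=80
  op9 P0: load  L2 → M/I/I/I on L2; bus (none); mem=60
  op10 P3: store L2 := 40 → I/I/I/M on L2; bus BusRdX Flush; mem=93
  op11 P2: load  L3 → I/S/S/I on L3; bus BusRd; mem=30
  op12 P3: store L4 := 95 → I/I/I/M on L4; bus BusRdX Flush; mem=26
  op13 P0: store L2 := 49 → M/I/I/I on L2; bus BusRdX Flush; mem=40
  op14 P1: store L2 := 88 → I/M/I/I on L2; bus BusRdX Flush; mem=49
  op15 P3: load  L2 → I/S/I/S on L2; bus BusRd Flush; mem=88
  op16 P2: store L2 := 44 → I/I/M/I on L2; bus BusRdX; mem=88
  op17 P2: load  L2 → I/I/M/I on L2; bus (none); mem=88
  op18 P2: load  L2 → I/I/M/I on L2; bus (none); mem=88
  op19 P0: load  L1 → S/S/S/I on L1; bus BusRd; mem=80
  op20 P2: load  L2 → I/I/M/I on L2; bus (none); mem=88
  op21 P2: load  L2 → I/I/M/I on L2; bus (none); mem=88
  op22 P0: load  L3 → S/S/S/I on L3; bus BusRd; mem=30
  op23 P0: load  L2 → S/I/S/I on L2; bus BusRd Flush; mem=44
  op24 P0: load  L2 → S/I/S/I on L2; bus (none); mem=44
  op25 P0: load  L2 → S/I/S/I on L2; bus (none); mem=44
  op26 P2: store L7 := 96 → I/I/M/I on L7; bus BusRdX; mem=60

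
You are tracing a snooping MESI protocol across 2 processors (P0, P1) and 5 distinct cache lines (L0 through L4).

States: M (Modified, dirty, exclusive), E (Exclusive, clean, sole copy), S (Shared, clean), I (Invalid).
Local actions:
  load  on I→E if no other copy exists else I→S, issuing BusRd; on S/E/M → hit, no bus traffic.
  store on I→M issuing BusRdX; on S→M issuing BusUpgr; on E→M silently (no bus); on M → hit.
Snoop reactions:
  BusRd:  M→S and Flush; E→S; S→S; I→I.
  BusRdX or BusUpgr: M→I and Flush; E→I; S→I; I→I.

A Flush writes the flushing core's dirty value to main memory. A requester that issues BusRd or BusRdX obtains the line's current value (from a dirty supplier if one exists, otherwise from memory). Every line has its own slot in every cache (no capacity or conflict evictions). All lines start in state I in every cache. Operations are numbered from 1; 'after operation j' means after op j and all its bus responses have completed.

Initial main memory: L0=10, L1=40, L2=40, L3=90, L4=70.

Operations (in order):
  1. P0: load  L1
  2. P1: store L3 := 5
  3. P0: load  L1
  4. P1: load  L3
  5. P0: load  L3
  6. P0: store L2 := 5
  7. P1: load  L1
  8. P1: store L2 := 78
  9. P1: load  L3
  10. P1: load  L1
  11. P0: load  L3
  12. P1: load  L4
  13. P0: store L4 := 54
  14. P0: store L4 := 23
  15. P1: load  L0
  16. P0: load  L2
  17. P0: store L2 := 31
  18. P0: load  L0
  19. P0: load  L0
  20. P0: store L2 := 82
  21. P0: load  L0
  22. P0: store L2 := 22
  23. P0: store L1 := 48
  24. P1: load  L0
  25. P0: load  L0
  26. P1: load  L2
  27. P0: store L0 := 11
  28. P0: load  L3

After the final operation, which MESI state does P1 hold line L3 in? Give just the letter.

state = S

1. P0: load  L1  bus=[BusRd]  L1: P0=E P1=I  mem[L1]=40
2. P1: store L3 := 5  bus=[BusRdX]  L3: P0=I P1=M  mem[L3]=90
3. P0: load  L1  bus=[-]  L1: P0=E P1=I  mem[L1]=40
4. P1: load  L3  bus=[-]  L3: P0=I P1=M  mem[L3]=90
5. P0: load  L3  bus=[BusRd,Flush]  L3: P0=S P1=S  mem[L3]=5
6. P0: store L2 := 5  bus=[BusRdX]  L2: P0=M P1=I  mem[L2]=40
7. P1: load  L1  bus=[BusRd]  L1: P0=S P1=S  mem[L1]=40
8. P1: store L2 := 78  bus=[BusRdX,Flush]  L2: P0=I P1=M  mem[L2]=5
9. P1: load  L3  bus=[-]  L3: P0=S P1=S  mem[L3]=5
10. P1: load  L1  bus=[-]  L1: P0=S P1=S  mem[L1]=40
11. P0: load  L3  bus=[-]  L3: P0=S P1=S  mem[L3]=5
12. P1: load  L4  bus=[BusRd]  L4: P0=I P1=E  mem[L4]=70
13. P0: store L4 := 54  bus=[BusRdX]  L4: P0=M P1=I  mem[L4]=70
14. P0: store L4 := 23  bus=[-]  L4: P0=M P1=I  mem[L4]=70
15. P1: load  L0  bus=[BusRd]  L0: P0=I P1=E  mem[L0]=10
16. P0: load  L2  bus=[BusRd,Flush]  L2: P0=S P1=S  mem[L2]=78
17. P0: store L2 := 31  bus=[BusUpgr]  L2: P0=M P1=I  mem[L2]=78
18. P0: load  L0  bus=[BusRd]  L0: P0=S P1=S  mem[L0]=10
19. P0: load  L0  bus=[-]  L0: P0=S P1=S  mem[L0]=10
20. P0: store L2 := 82  bus=[-]  L2: P0=M P1=I  mem[L2]=78
21. P0: load  L0  bus=[-]  L0: P0=S P1=S  mem[L0]=10
22. P0: store L2 := 22  bus=[-]  L2: P0=M P1=I  mem[L2]=78
23. P0: store L1 := 48  bus=[BusUpgr]  L1: P0=M P1=I  mem[L1]=40
24. P1: load  L0  bus=[-]  L0: P0=S P1=S  mem[L0]=10
25. P0: load  L0  bus=[-]  L0: P0=S P1=S  mem[L0]=10
26. P1: load  L2  bus=[BusRd,Flush]  L2: P0=S P1=S  mem[L2]=22
27. P0: store L0 := 11  bus=[BusUpgr]  L0: P0=M P1=I  mem[L0]=10
28. P0: load  L3  bus=[-]  L3: P0=S P1=S  mem[L3]=5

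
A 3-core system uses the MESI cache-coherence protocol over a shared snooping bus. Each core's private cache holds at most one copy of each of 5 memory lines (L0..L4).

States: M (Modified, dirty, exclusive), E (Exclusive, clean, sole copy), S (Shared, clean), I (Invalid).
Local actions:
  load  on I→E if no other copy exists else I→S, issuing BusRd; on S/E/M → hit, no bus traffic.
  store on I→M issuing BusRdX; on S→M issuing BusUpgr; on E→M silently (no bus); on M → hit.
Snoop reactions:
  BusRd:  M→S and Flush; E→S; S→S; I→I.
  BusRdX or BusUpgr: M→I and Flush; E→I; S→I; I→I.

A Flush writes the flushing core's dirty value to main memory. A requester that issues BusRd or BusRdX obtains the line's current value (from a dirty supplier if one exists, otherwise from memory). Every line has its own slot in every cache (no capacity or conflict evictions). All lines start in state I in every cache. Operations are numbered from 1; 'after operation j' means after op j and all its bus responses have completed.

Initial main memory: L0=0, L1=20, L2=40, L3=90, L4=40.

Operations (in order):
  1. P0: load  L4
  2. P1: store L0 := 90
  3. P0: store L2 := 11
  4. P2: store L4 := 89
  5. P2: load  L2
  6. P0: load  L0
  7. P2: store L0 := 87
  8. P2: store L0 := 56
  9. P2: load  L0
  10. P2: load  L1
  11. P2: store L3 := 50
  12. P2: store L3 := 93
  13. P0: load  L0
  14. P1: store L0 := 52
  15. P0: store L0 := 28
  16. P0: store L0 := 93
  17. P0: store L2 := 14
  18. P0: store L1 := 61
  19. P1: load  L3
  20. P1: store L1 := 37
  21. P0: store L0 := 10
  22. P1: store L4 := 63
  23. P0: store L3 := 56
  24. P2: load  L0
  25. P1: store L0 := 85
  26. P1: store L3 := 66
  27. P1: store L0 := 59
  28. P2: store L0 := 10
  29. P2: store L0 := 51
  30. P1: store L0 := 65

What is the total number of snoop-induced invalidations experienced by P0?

invalidations = 6

1. P0: load  L4  bus=[BusRd]  L4: P0=E P1=I P2=I  mem[L4]=40
2. P1: store L0 := 90  bus=[BusRdX]  L0: P0=I P1=M P2=I  mem[L0]=0
3. P0: store L2 := 11  bus=[BusRdX]  L2: P0=M P1=I P2=I  mem[L2]=40
4. P2: store L4 := 89  bus=[BusRdX]  L4: P0=I P1=I P2=M  mem[L4]=40
5. P2: load  L2  bus=[BusRd,Flush]  L2: P0=S P1=I P2=S  mem[L2]=11
6. P0: load  L0  bus=[BusRd,Flush]  L0: P0=S P1=S P2=I  mem[L0]=90
7. P2: store L0 := 87  bus=[BusRdX]  L0: P0=I P1=I P2=M  mem[L0]=90
8. P2: store L0 := 56  bus=[-]  L0: P0=I P1=I P2=M  mem[L0]=90
9. P2: load  L0  bus=[-]  L0: P0=I P1=I P2=M  mem[L0]=90
10. P2: load  L1  bus=[BusRd]  L1: P0=I P1=I P2=E  mem[L1]=20
11. P2: store L3 := 50  bus=[BusRdX]  L3: P0=I P1=I P2=M  mem[L3]=90
12. P2: store L3 := 93  bus=[-]  L3: P0=I P1=I P2=M  mem[L3]=90
13. P0: load  L0  bus=[BusRd,Flush]  L0: P0=S P1=I P2=S  mem[L0]=56
14. P1: store L0 := 52  bus=[BusRdX]  L0: P0=I P1=M P2=I  mem[L0]=56
15. P0: store L0 := 28  bus=[BusRdX,Flush]  L0: P0=M P1=I P2=I  mem[L0]=52
16. P0: store L0 := 93  bus=[-]  L0: P0=M P1=I P2=I  mem[L0]=52
17. P0: store L2 := 14  bus=[BusUpgr]  L2: P0=M P1=I P2=I  mem[L2]=11
18. P0: store L1 := 61  bus=[BusRdX]  L1: P0=M P1=I P2=I  mem[L1]=20
19. P1: load  L3  bus=[BusRd,Flush]  L3: P0=I P1=S P2=S  mem[L3]=93
20. P1: store L1 := 37  bus=[BusRdX,Flush]  L1: P0=I P1=M P2=I  mem[L1]=61
21. P0: store L0 := 10  bus=[-]  L0: P0=M P1=I P2=I  mem[L0]=52
22. P1: store L4 := 63  bus=[BusRdX,Flush]  L4: P0=I P1=M P2=I  mem[L4]=89
23. P0: store L3 := 56  bus=[BusRdX]  L3: P0=M P1=I P2=I  mem[L3]=93
24. P2: load  L0  bus=[BusRd,Flush]  L0: P0=S P1=I P2=S  mem[L0]=10
25. P1: store L0 := 85  bus=[BusRdX]  L0: P0=I P1=M P2=I  mem[L0]=10
26. P1: store L3 := 66  bus=[BusRdX,Flush]  L3: P0=I P1=M P2=I  mem[L3]=56
27. P1: store L0 := 59  bus=[-]  L0: P0=I P1=M P2=I  mem[L0]=10
28. P2: store L0 := 10  bus=[BusRdX,Flush]  L0: P0=I P1=I P2=M  mem[L0]=59
29. P2: store L0 := 51  bus=[-]  L0: P0=I P1=I P2=M  mem[L0]=59
30. P1: store L0 := 65  bus=[BusRdX,Flush]  L0: P0=I P1=M P2=I  mem[L0]=51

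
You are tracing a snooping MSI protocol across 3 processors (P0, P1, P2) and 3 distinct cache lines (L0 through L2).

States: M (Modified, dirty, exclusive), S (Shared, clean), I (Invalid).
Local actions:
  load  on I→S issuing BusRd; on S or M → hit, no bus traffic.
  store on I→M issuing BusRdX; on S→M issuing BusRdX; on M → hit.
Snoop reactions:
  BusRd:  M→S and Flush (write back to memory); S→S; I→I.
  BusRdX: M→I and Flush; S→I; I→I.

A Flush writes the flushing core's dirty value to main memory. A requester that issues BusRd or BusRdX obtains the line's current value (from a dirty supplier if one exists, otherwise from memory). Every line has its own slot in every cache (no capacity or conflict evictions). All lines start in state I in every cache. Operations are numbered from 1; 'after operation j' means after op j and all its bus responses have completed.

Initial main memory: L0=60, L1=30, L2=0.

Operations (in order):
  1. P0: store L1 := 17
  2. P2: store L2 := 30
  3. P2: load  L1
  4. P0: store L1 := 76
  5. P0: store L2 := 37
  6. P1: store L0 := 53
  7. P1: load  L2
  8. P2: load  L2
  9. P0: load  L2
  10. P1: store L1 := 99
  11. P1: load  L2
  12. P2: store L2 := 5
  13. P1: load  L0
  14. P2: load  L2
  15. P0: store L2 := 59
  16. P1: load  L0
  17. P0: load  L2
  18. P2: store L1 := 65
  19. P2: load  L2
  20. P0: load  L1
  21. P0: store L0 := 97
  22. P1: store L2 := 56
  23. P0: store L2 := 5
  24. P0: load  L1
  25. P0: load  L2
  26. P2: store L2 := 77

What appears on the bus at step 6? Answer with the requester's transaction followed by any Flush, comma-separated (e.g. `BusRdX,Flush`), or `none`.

1. P0: store L1 := 17  bus=[BusRdX]  L1: P0=M P1=I P2=I  mem[L1]=30
2. P2: store L2 := 30  bus=[BusRdX]  L2: P0=I P1=I P2=M  mem[L2]=0
3. P2: load  L1  bus=[BusRd,Flush]  L1: P0=S P1=I P2=S  mem[L1]=17
4. P0: store L1 := 76  bus=[BusRdX]  L1: P0=M P1=I P2=I  mem[L1]=17
5. P0: store L2 := 37  bus=[BusRdX,Flush]  L2: P0=M P1=I P2=I  mem[L2]=30
6. P1: store L0 := 53  bus=[BusRdX]  L0: P0=I P1=M P2=I  mem[L0]=60
7. P1: load  L2  bus=[BusRd,Flush]  L2: P0=S P1=S P2=I  mem[L2]=37
8. P2: load  L2  bus=[BusRd]  L2: P0=S P1=S P2=S  mem[L2]=37
9. P0: load  L2  bus=[-]  L2: P0=S P1=S P2=S  mem[L2]=37
10. P1: store L1 := 99  bus=[BusRdX,Flush]  L1: P0=I P1=M P2=I  mem[L1]=76
11. P1: load  L2  bus=[-]  L2: P0=S P1=S P2=S  mem[L2]=37
12. P2: store L2 := 5  bus=[BusRdX]  L2: P0=I P1=I P2=M  mem[L2]=37
13. P1: load  L0  bus=[-]  L0: P0=I P1=M P2=I  mem[L0]=60
14. P2: load  L2  bus=[-]  L2: P0=I P1=I P2=M  mem[L2]=37
15. P0: store L2 := 59  bus=[BusRdX,Flush]  L2: P0=M P1=I P2=I  mem[L2]=5
16. P1: load  L0  bus=[-]  L0: P0=I P1=M P2=I  mem[L0]=60
17. P0: load  L2  bus=[-]  L2: P0=M P1=I P2=I  mem[L2]=5
18. P2: store L1 := 65  bus=[BusRdX,Flush]  L1: P0=I P1=I P2=M  mem[L1]=99
19. P2: load  L2  bus=[BusRd,Flush]  L2: P0=S P1=I P2=S  mem[L2]=59
20. P0: load  L1  bus=[BusRd,Flush]  L1: P0=S P1=I P2=S  mem[L1]=65
21. P0: store L0 := 97  bus=[BusRdX,Flush]  L0: P0=M P1=I P2=I  mem[L0]=53
22. P1: store L2 := 56  bus=[BusRdX]  L2: P0=I P1=M P2=I  mem[L2]=59
23. P0: store L2 := 5  bus=[BusRdX,Flush]  L2: P0=M P1=I P2=I  mem[L2]=56
24. P0: load  L1  bus=[-]  L1: P0=S P1=I P2=S  mem[L1]=65
25. P0: load  L2  bus=[-]  L2: P0=M P1=I P2=I  mem[L2]=56
26. P2: store L2 := 77  bus=[BusRdX,Flush]  L2: P0=I P1=I P2=M  mem[L2]=5

bus = BusRdX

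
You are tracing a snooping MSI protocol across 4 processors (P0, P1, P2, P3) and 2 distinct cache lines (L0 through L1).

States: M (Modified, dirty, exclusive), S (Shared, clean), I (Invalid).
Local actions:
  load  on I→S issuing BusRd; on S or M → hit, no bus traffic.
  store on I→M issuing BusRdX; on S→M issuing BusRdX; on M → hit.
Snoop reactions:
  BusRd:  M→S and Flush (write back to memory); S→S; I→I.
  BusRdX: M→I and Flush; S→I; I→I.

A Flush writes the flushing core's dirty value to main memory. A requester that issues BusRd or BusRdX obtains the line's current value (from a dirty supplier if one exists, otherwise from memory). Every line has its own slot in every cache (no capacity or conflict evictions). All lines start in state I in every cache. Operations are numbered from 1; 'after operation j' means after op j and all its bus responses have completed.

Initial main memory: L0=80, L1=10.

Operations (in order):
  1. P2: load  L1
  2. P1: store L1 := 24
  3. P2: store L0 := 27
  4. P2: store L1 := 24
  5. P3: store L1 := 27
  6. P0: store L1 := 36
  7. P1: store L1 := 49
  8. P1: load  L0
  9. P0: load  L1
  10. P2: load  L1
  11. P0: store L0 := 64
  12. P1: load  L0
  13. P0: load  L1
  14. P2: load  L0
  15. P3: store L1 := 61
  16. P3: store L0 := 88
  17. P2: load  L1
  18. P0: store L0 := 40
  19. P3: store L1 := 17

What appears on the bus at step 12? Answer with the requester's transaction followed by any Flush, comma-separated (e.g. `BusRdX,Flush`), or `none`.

1. P2: load  L1  bus=[BusRd]  L1: P0=I P1=I P2=S P3=I  mem[L1]=10
2. P1: store L1 := 24  bus=[BusRdX]  L1: P0=I P1=M P2=I P3=I  mem[L1]=10
3. P2: store L0 := 27  bus=[BusRdX]  L0: P0=I P1=I P2=M P3=I  mem[L0]=80
4. P2: store L1 := 24  bus=[BusRdX,Flush]  L1: P0=I P1=I P2=M P3=I  mem[L1]=24
5. P3: store L1 := 27  bus=[BusRdX,Flush]  L1: P0=I P1=I P2=I P3=M  mem[L1]=24
6. P0: store L1 := 36  bus=[BusRdX,Flush]  L1: P0=M P1=I P2=I P3=I  mem[L1]=27
7. P1: store L1 := 49  bus=[BusRdX,Flush]  L1: P0=I P1=M P2=I P3=I  mem[L1]=36
8. P1: load  L0  bus=[BusRd,Flush]  L0: P0=I P1=S P2=S P3=I  mem[L0]=27
9. P0: load  L1  bus=[BusRd,Flush]  L1: P0=S P1=S P2=I P3=I  mem[L1]=49
10. P2: load  L1  bus=[BusRd]  L1: P0=S P1=S P2=S P3=I  mem[L1]=49
11. P0: store L0 := 64  bus=[BusRdX]  L0: P0=M P1=I P2=I P3=I  mem[L0]=27
12. P1: load  L0  bus=[BusRd,Flush]  L0: P0=S P1=S P2=I P3=I  mem[L0]=64
13. P0: load  L1  bus=[-]  L1: P0=S P1=S P2=S P3=I  mem[L1]=49
14. P2: load  L0  bus=[BusRd]  L0: P0=S P1=S P2=S P3=I  mem[L0]=64
15. P3: store L1 := 61  bus=[BusRdX]  L1: P0=I P1=I P2=I P3=M  mem[L1]=49
16. P3: store L0 := 88  bus=[BusRdX]  L0: P0=I P1=I P2=I P3=M  mem[L0]=64
17. P2: load  L1  bus=[BusRd,Flush]  L1: P0=I P1=I P2=S P3=S  mem[L1]=61
18. P0: store L0 := 40  bus=[BusRdX,Flush]  L0: P0=M P1=I P2=I P3=I  mem[L0]=88
19. P3: store L1 := 17  bus=[BusRdX]  L1: P0=I P1=I P2=I P3=M  mem[L1]=61

bus = BusRd,Flush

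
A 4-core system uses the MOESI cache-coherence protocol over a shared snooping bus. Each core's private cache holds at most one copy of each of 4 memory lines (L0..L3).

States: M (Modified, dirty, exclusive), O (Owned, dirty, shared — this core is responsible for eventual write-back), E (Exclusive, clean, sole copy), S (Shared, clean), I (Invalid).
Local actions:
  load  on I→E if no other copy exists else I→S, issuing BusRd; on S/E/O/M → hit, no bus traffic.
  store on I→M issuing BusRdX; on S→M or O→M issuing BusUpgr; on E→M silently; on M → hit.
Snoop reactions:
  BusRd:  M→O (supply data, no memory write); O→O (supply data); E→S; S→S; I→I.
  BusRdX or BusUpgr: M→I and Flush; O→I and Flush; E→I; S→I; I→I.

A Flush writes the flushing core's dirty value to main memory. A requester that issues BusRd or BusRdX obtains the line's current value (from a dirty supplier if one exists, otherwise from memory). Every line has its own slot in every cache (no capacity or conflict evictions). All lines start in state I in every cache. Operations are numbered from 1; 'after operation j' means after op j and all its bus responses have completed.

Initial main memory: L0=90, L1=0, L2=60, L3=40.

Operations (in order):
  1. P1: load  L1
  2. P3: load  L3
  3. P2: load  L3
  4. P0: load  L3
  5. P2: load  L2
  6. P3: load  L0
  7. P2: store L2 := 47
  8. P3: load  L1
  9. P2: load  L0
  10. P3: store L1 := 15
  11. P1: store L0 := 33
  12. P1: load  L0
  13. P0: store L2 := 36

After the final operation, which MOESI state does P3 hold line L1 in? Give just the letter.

state = M

[1] P1: load  L1 | P0:I, P1:E(0), P2:I, P3:I | bus: BusRd
[2] P3: load  L3 | P0:I, P1:I, P2:I, P3:E(40) | bus: BusRd
[3] P2: load  L3 | P0:I, P1:I, P2:S(40), P3:S(40) | bus: BusRd
[4] P0: load  L3 | P0:S(40), P1:I, P2:S(40), P3:S(40) | bus: BusRd
[5] P2: load  L2 | P0:I, P1:I, P2:E(60), P3:I | bus: BusRd
[6] P3: load  L0 | P0:I, P1:I, P2:I, P3:E(90) | bus: BusRd
[7] P2: store L2 := 47 | P0:I, P1:I, P2:M(47), P3:I | bus: none
[8] P3: load  L1 | P0:I, P1:S(0), P2:I, P3:S(0) | bus: BusRd
[9] P2: load  L0 | P0:I, P1:I, P2:S(90), P3:S(90) | bus: BusRd
[10] P3: store L1 := 15 | P0:I, P1:I, P2:I, P3:M(15) | bus: BusUpgr
[11] P1: store L0 := 33 | P0:I, P1:M(33), P2:I, P3:I | bus: BusRdX
[12] P1: load  L0 | P0:I, P1:M(33), P2:I, P3:I | bus: none
[13] P0: store L2 := 36 | P0:M(36), P1:I, P2:I, P3:I | bus: BusRdX,Flush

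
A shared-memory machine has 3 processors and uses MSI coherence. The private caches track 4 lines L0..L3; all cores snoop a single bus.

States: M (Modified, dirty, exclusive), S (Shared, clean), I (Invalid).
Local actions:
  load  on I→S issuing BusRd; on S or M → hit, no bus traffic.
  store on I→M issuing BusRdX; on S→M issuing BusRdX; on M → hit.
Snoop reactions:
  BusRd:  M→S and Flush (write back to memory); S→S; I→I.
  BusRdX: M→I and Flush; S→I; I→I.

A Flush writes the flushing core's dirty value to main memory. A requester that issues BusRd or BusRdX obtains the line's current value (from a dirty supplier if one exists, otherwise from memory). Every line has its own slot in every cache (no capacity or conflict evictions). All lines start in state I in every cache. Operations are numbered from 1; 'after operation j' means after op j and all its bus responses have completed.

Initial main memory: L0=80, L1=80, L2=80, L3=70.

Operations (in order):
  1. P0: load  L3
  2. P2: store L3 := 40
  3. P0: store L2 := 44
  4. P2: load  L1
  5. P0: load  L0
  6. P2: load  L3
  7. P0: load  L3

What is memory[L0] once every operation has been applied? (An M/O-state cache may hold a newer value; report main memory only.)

memory[L0] = 80

1. P0: load  L3  bus=[BusRd]  L3: P0=S P1=I P2=I  mem[L3]=70
2. P2: store L3 := 40  bus=[BusRdX]  L3: P0=I P1=I P2=M  mem[L3]=70
3. P0: store L2 := 44  bus=[BusRdX]  L2: P0=M P1=I P2=I  mem[L2]=80
4. P2: load  L1  bus=[BusRd]  L1: P0=I P1=I P2=S  mem[L1]=80
5. P0: load  L0  bus=[BusRd]  L0: P0=S P1=I P2=I  mem[L0]=80
6. P2: load  L3  bus=[-]  L3: P0=I P1=I P2=M  mem[L3]=70
7. P0: load  L3  bus=[BusRd,Flush]  L3: P0=S P1=I P2=S  mem[L3]=40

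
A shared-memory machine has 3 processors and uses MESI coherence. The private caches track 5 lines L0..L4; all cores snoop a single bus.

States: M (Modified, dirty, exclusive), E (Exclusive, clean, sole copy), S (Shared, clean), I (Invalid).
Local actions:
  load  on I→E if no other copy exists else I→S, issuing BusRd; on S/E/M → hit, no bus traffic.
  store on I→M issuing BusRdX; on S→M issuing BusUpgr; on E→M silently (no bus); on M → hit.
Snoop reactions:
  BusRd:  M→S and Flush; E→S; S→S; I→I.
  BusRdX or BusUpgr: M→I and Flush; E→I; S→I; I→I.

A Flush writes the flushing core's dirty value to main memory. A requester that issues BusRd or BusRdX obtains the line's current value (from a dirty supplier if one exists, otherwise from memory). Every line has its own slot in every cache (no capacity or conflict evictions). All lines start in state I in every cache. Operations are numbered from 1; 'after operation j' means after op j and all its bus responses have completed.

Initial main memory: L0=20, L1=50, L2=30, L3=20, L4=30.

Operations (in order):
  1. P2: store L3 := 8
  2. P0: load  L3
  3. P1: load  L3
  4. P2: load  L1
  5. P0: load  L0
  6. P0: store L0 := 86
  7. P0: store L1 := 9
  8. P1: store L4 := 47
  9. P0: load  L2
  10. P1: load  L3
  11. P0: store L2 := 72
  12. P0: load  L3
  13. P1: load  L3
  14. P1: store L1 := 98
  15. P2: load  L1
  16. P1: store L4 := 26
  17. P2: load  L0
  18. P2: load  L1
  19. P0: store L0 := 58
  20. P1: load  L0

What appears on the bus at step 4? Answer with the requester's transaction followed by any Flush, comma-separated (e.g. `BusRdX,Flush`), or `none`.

bus = BusRd

  op1 P2: store L3 := 8 → I/I/M on L3; bus BusRdX; mem=20
  op2 P0: load  L3 → S/I/S on L3; bus BusRd Flush; mem=8
  op3 P1: load  L3 → S/S/S on L3; bus BusRd; mem=8
  op4 P2: load  L1 → I/I/E on L1; bus BusRd; mem=50
  op5 P0: load  L0 → E/I/I on L0; bus BusRd; mem=20
  op6 P0: store L0 := 86 → M/I/I on L0; bus (none); mem=20
  op7 P0: store L1 := 9 → M/I/I on L1; bus BusRdX; mem=50
  op8 P1: store L4 := 47 → I/M/I on L4; bus BusRdX; mem=30
  op9 P0: load  L2 → E/I/I on L2; bus BusRd; mem=30
  op10 P1: load  L3 → S/S/S on L3; bus (none); mem=8
  op11 P0: store L2 := 72 → M/I/I on L2; bus (none); mem=30
  op12 P0: load  L3 → S/S/S on L3; bus (none); mem=8
  op13 P1: load  L3 → S/S/S on L3; bus (none); mem=8
  op14 P1: store L1 := 98 → I/M/I on L1; bus BusRdX Flush; mem=9
  op15 P2: load  L1 → I/S/S on L1; bus BusRd Flush; mem=98
  op16 P1: store L4 := 26 → I/M/I on L4; bus (none); mem=30
  op17 P2: load  L0 → S/I/S on L0; bus BusRd Flush; mem=86
  op18 P2: load  L1 → I/S/S on L1; bus (none); mem=98
  op19 P0: store L0 := 58 → M/I/I on L0; bus BusUpgr; mem=86
  op20 P1: load  L0 → S/S/I on L0; bus BusRd Flush; mem=58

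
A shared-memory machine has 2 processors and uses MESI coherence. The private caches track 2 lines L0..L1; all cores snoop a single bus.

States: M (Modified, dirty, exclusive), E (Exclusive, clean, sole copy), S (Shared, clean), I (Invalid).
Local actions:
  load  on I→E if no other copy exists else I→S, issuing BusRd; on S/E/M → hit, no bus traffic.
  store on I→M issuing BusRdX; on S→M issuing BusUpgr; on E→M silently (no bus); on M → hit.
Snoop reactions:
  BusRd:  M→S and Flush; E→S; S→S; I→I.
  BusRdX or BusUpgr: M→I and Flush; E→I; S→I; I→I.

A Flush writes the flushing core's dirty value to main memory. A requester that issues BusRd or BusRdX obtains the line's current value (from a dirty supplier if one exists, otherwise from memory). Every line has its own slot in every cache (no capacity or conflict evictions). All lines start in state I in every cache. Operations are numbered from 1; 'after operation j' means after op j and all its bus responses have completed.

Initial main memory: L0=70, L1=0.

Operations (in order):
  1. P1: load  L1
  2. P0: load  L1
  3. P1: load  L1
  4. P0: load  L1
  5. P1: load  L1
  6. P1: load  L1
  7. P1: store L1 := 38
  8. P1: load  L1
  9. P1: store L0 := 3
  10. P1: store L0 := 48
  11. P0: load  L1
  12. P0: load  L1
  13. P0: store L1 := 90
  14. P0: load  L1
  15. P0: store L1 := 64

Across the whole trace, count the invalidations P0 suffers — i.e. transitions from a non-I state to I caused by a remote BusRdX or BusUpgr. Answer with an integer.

invalidations = 1

[1] P1: load  L1 | P0:I, P1:E(0) | bus: BusRd
[2] P0: load  L1 | P0:S(0), P1:S(0) | bus: BusRd
[3] P1: load  L1 | P0:S(0), P1:S(0) | bus: none
[4] P0: load  L1 | P0:S(0), P1:S(0) | bus: none
[5] P1: load  L1 | P0:S(0), P1:S(0) | bus: none
[6] P1: load  L1 | P0:S(0), P1:S(0) | bus: none
[7] P1: store L1 := 38 | P0:I, P1:M(38) | bus: BusUpgr
[8] P1: load  L1 | P0:I, P1:M(38) | bus: none
[9] P1: store L0 := 3 | P0:I, P1:M(3) | bus: BusRdX
[10] P1: store L0 := 48 | P0:I, P1:M(48) | bus: none
[11] P0: load  L1 | P0:S(38), P1:S(38) | bus: BusRd,Flush
[12] P0: load  L1 | P0:S(38), P1:S(38) | bus: none
[13] P0: store L1 := 90 | P0:M(90), P1:I | bus: BusUpgr
[14] P0: load  L1 | P0:M(90), P1:I | bus: none
[15] P0: store L1 := 64 | P0:M(64), P1:I | bus: none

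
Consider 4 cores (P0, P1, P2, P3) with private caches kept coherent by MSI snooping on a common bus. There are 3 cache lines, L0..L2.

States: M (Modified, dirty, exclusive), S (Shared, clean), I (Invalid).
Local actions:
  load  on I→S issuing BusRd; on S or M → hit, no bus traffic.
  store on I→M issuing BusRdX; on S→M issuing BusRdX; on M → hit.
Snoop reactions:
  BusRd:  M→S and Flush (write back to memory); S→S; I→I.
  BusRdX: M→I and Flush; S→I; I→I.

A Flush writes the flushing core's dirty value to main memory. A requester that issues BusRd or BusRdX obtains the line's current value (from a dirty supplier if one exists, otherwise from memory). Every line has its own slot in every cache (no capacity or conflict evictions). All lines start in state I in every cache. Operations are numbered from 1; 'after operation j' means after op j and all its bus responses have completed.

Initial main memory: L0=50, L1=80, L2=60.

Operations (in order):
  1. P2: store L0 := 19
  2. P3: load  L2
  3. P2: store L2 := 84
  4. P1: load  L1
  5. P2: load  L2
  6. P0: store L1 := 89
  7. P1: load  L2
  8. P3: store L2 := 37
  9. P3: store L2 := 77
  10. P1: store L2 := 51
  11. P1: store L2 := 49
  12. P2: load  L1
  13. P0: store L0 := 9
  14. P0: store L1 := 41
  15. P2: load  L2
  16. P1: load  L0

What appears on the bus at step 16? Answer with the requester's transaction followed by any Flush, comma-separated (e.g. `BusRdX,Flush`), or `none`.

bus = BusRd,Flush

  op1 P2: store L0 := 19 → I/I/M/I on L0; bus BusRdX; mem=50
  op2 P3: load  L2 → I/I/I/S on L2; bus BusRd; mem=60
  op3 P2: store L2 := 84 → I/I/M/I on L2; bus BusRdX; mem=60
  op4 P1: load  L1 → I/S/I/I on L1; bus BusRd; mem=80
  op5 P2: load  L2 → I/I/M/I on L2; bus (none); mem=60
  op6 P0: store L1 := 89 → M/I/I/I on L1; bus BusRdX; mem=80
  op7 P1: load  L2 → I/S/S/I on L2; bus BusRd Flush; mem=84
  op8 P3: store L2 := 37 → I/I/I/M on L2; bus BusRdX; mem=84
  op9 P3: store L2 := 77 → I/I/I/M on L2; bus (none); mem=84
  op10 P1: store L2 := 51 → I/M/I/I on L2; bus BusRdX Flush; mem=77
  op11 P1: store L2 := 49 → I/M/I/I on L2; bus (none); mem=77
  op12 P2: load  L1 → S/I/S/I on L1; bus BusRd Flush; mem=89
  op13 P0: store L0 := 9 → M/I/I/I on L0; bus BusRdX Flush; mem=19
  op14 P0: store L1 := 41 → M/I/I/I on L1; bus BusRdX; mem=89
  op15 P2: load  L2 → I/S/S/I on L2; bus BusRd Flush; mem=49
  op16 P1: load  L0 → S/S/I/I on L0; bus BusRd Flush; mem=9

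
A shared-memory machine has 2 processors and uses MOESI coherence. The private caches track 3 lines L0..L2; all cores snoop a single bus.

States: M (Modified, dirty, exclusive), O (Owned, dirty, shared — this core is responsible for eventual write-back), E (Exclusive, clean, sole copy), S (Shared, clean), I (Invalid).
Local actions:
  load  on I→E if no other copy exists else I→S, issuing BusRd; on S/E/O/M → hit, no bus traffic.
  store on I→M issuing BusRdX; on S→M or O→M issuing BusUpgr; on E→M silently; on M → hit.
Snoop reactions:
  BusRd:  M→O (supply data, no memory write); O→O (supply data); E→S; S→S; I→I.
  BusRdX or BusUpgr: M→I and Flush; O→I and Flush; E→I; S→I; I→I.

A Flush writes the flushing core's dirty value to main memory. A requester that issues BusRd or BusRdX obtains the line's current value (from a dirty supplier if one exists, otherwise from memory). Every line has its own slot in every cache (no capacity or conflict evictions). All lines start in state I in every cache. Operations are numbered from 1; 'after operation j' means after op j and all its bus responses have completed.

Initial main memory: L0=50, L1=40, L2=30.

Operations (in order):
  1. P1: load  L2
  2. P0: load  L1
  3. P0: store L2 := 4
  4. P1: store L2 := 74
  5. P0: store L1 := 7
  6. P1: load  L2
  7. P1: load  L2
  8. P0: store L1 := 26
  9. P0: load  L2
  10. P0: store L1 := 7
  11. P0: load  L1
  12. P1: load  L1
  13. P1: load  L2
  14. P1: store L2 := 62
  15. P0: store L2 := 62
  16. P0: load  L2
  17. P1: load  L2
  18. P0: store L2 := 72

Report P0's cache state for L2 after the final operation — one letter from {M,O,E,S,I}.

[1] P1: load  L2 | P0:I, P1:E(30) | bus: BusRd
[2] P0: load  L1 | P0:E(40), P1:I | bus: BusRd
[3] P0: store L2 := 4 | P0:M(4), P1:I | bus: BusRdX
[4] P1: store L2 := 74 | P0:I, P1:M(74) | bus: BusRdX,Flush
[5] P0: store L1 := 7 | P0:M(7), P1:I | bus: none
[6] P1: load  L2 | P0:I, P1:M(74) | bus: none
[7] P1: load  L2 | P0:I, P1:M(74) | bus: none
[8] P0: store L1 := 26 | P0:M(26), P1:I | bus: none
[9] P0: load  L2 | P0:S(74), P1:O(74) | bus: BusRd
[10] P0: store L1 := 7 | P0:M(7), P1:I | bus: none
[11] P0: load  L1 | P0:M(7), P1:I | bus: none
[12] P1: load  L1 | P0:O(7), P1:S(7) | bus: BusRd
[13] P1: load  L2 | P0:S(74), P1:O(74) | bus: none
[14] P1: store L2 := 62 | P0:I, P1:M(62) | bus: BusUpgr
[15] P0: store L2 := 62 | P0:M(62), P1:I | bus: BusRdX,Flush
[16] P0: load  L2 | P0:M(62), P1:I | bus: none
[17] P1: load  L2 | P0:O(62), P1:S(62) | bus: BusRd
[18] P0: store L2 := 72 | P0:M(72), P1:I | bus: BusUpgr

state = M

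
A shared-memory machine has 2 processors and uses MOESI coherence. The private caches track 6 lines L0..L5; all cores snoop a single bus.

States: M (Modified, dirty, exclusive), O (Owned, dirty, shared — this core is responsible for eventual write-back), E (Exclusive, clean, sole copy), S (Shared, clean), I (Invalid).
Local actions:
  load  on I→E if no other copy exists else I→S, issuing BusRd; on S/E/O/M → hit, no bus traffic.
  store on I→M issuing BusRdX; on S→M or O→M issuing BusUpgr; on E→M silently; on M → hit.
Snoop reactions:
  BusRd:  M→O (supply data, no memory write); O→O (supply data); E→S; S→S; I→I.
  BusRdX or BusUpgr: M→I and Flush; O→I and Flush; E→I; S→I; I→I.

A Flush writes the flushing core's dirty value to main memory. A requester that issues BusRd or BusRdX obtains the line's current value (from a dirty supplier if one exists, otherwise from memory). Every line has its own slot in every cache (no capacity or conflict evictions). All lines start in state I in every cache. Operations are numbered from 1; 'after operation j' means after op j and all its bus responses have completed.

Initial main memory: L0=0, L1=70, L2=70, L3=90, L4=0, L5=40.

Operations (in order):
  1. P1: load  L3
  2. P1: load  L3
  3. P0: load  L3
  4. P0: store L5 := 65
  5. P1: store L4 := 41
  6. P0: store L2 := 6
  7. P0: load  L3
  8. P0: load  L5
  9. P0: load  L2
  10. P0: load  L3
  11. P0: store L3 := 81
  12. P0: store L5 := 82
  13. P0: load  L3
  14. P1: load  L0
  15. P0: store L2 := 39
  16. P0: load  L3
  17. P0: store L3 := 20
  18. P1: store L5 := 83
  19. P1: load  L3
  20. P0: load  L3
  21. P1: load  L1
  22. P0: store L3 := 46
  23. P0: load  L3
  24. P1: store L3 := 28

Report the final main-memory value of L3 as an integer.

[1] P1: load  L3 | P0:I, P1:E(90) | bus: BusRd
[2] P1: load  L3 | P0:I, P1:E(90) | bus: none
[3] P0: load  L3 | P0:S(90), P1:S(90) | bus: BusRd
[4] P0: store L5 := 65 | P0:M(65), P1:I | bus: BusRdX
[5] P1: store L4 := 41 | P0:I, P1:M(41) | bus: BusRdX
[6] P0: store L2 := 6 | P0:M(6), P1:I | bus: BusRdX
[7] P0: load  L3 | P0:S(90), P1:S(90) | bus: none
[8] P0: load  L5 | P0:M(65), P1:I | bus: none
[9] P0: load  L2 | P0:M(6), P1:I | bus: none
[10] P0: load  L3 | P0:S(90), P1:S(90) | bus: none
[11] P0: store L3 := 81 | P0:M(81), P1:I | bus: BusUpgr
[12] P0: store L5 := 82 | P0:M(82), P1:I | bus: none
[13] P0: load  L3 | P0:M(81), P1:I | bus: none
[14] P1: load  L0 | P0:I, P1:E(0) | bus: BusRd
[15] P0: store L2 := 39 | P0:M(39), P1:I | bus: none
[16] P0: load  L3 | P0:M(81), P1:I | bus: none
[17] P0: store L3 := 20 | P0:M(20), P1:I | bus: none
[18] P1: store L5 := 83 | P0:I, P1:M(83) | bus: BusRdX,Flush
[19] P1: load  L3 | P0:O(20), P1:S(20) | bus: BusRd
[20] P0: load  L3 | P0:O(20), P1:S(20) | bus: none
[21] P1: load  L1 | P0:I, P1:E(70) | bus: BusRd
[22] P0: store L3 := 46 | P0:M(46), P1:I | bus: BusUpgr
[23] P0: load  L3 | P0:M(46), P1:I | bus: none
[24] P1: store L3 := 28 | P0:I, P1:M(28) | bus: BusRdX,Flush

memory[L3] = 46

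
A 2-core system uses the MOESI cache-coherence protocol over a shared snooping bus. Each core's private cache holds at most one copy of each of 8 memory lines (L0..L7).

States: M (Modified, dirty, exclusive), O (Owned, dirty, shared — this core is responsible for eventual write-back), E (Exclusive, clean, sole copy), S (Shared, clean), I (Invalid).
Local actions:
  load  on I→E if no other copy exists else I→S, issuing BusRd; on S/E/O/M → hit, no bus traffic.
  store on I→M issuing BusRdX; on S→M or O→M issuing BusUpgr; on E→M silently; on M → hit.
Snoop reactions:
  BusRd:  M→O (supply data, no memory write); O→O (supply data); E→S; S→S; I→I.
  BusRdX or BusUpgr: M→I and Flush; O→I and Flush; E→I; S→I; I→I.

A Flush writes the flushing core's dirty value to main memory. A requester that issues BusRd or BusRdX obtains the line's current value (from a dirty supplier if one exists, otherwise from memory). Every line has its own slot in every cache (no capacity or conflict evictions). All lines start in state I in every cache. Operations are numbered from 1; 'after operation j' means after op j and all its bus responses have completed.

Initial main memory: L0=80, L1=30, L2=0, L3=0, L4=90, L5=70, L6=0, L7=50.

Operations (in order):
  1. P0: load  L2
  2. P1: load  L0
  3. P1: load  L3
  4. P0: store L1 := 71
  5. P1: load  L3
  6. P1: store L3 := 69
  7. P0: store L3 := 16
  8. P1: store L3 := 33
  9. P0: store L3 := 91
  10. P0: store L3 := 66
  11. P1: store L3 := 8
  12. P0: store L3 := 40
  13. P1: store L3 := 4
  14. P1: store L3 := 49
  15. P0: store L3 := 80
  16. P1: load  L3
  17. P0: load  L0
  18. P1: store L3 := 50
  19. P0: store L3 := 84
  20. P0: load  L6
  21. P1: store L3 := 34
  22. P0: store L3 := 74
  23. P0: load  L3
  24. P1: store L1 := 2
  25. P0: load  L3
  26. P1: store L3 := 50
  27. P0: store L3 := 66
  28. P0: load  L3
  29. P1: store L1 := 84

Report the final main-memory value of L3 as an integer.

memory[L3] = 50

[1] P0: load  L2 | P0:E(0), P1:I | bus: BusRd
[2] P1: load  L0 | P0:I, P1:E(80) | bus: BusRd
[3] P1: load  L3 | P0:I, P1:E(0) | bus: BusRd
[4] P0: store L1 := 71 | P0:M(71), P1:I | bus: BusRdX
[5] P1: load  L3 | P0:I, P1:E(0) | bus: none
[6] P1: store L3 := 69 | P0:I, P1:M(69) | bus: none
[7] P0: store L3 := 16 | P0:M(16), P1:I | bus: BusRdX,Flush
[8] P1: store L3 := 33 | P0:I, P1:M(33) | bus: BusRdX,Flush
[9] P0: store L3 := 91 | P0:M(91), P1:I | bus: BusRdX,Flush
[10] P0: store L3 := 66 | P0:M(66), P1:I | bus: none
[11] P1: store L3 := 8 | P0:I, P1:M(8) | bus: BusRdX,Flush
[12] P0: store L3 := 40 | P0:M(40), P1:I | bus: BusRdX,Flush
[13] P1: store L3 := 4 | P0:I, P1:M(4) | bus: BusRdX,Flush
[14] P1: store L3 := 49 | P0:I, P1:M(49) | bus: none
[15] P0: store L3 := 80 | P0:M(80), P1:I | bus: BusRdX,Flush
[16] P1: load  L3 | P0:O(80), P1:S(80) | bus: BusRd
[17] P0: load  L0 | P0:S(80), P1:S(80) | bus: BusRd
[18] P1: store L3 := 50 | P0:I, P1:M(50) | bus: BusUpgr,Flush
[19] P0: store L3 := 84 | P0:M(84), P1:I | bus: BusRdX,Flush
[20] P0: load  L6 | P0:E(0), P1:I | bus: BusRd
[21] P1: store L3 := 34 | P0:I, P1:M(34) | bus: BusRdX,Flush
[22] P0: store L3 := 74 | P0:M(74), P1:I | bus: BusRdX,Flush
[23] P0: load  L3 | P0:M(74), P1:I | bus: none
[24] P1: store L1 := 2 | P0:I, P1:M(2) | bus: BusRdX,Flush
[25] P0: load  L3 | P0:M(74), P1:I | bus: none
[26] P1: store L3 := 50 | P0:I, P1:M(50) | bus: BusRdX,Flush
[27] P0: store L3 := 66 | P0:M(66), P1:I | bus: BusRdX,Flush
[28] P0: load  L3 | P0:M(66), P1:I | bus: none
[29] P1: store L1 := 84 | P0:I, P1:M(84) | bus: none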